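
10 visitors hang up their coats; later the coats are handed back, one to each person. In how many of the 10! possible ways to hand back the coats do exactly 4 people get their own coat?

55650

Pick the 4 fixed positions: C(10,4) = 210 ways.
The remaining 6 must be deranged: !6 = 265.
Total: 210 × 265 = 55650.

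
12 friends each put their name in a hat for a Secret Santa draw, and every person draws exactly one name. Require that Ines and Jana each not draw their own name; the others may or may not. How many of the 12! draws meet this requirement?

Let A_j be the event that the j-th constrained one is fixed. By inclusion-exclusion over the 2 events:
Σ_{j=0}^{2} (-1)^j C(2,j)(12-j)!
= C(2,0)·12! - C(2,1)·11! + C(2,2)·10!
= 479001600 - 79833600 + 3628800
= 402796800

402796800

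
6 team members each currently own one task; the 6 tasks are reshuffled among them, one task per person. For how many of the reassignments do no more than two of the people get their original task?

# with exactly i fixed is C(6,i)·!(6-i); sum over i=0..2:
  i=0: C(6,0)·!6 = 1·265 = 265
  i=1: C(6,1)·!5 = 6·44 = 264
  i=2: C(6,2)·!4 = 15·9 = 135
Total = 664.

664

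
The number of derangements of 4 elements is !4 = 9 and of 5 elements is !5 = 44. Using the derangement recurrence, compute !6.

265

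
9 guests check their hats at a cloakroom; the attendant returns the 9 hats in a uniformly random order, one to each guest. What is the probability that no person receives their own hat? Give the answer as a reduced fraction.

16687/45360

Favorable outcomes: !9 = 133496.
Total outcomes: 9! = 362880.
Probability = 133496/362880 = 16687/45360.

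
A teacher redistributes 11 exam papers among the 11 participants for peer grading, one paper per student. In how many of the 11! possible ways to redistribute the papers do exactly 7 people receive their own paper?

2970

Pick the 7 fixed positions: C(11,7) = 330 ways.
The remaining 4 must be deranged: !4 = 9.
Total: 330 × 9 = 2970.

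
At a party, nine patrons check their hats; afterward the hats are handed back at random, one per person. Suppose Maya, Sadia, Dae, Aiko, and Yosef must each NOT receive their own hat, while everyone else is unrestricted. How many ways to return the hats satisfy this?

205056

Let A_j be the event that the j-th constrained one is fixed. By inclusion-exclusion over the 5 events:
Σ_{j=0}^{5} (-1)^j C(5,j)(9-j)!
= C(5,0)·9! - C(5,1)·8! + C(5,2)·7! - C(5,3)·6! + C(5,4)·5! - C(5,5)·4!
= 362880 - 201600 + 50400 - 7200 + 600 - 24
= 205056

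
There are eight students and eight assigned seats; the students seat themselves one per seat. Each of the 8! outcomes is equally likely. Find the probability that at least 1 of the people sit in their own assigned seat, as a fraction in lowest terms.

3641/5760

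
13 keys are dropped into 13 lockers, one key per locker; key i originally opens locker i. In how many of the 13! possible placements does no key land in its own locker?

2290792932

!13 = 13! · Σ_{k=0}^{13} (-1)^k/k!
= 13! - 13!/1! + 13!/2! - 13!/3! + 13!/4! - 13!/5! + 13!/6! - 13!/7! + 13!/8! - 13!/9! + 13!/10! - 13!/11! + 13!/12! - 13!/13!
= 6227020800 - 6227020800 + 3113510400 - 1037836800 + 259459200 - 51891840 + 8648640 - 1235520 + 154440 - 17160 + 1716 - 156 + 13 - 1
= 2290792932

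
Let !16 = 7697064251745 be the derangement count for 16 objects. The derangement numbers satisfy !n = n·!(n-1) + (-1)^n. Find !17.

130850092279664

!17 = 17·7697064251745 - 1 = 130850092279664.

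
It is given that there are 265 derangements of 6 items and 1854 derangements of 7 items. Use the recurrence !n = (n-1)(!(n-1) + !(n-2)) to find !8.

14833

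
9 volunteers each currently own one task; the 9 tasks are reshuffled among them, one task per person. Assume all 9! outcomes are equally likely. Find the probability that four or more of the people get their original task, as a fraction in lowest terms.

6883/362880

Favorable outcomes: Σ_{i≥4} C(9,i)·!(9-i) = 126·44 + 126·9 + 84·2 + 36·1 + 9·0 + 1·1 = 6883.
Total outcomes: 9! = 362880.
Probability = 6883/362880 = 6883/362880.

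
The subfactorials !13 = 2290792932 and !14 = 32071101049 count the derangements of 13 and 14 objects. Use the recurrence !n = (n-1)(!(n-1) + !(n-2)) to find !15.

!15 = (15-1)·(!14 + !13) = 14·(32071101049 + 2290792932) = 14·34361893981 = 481066515734.

481066515734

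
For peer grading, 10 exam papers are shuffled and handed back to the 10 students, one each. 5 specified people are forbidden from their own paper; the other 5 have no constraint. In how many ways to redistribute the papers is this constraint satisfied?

Let A_j be the event that the j-th constrained one is fixed. By inclusion-exclusion over the 5 events:
Σ_{j=0}^{5} (-1)^j C(5,j)(10-j)!
= C(5,0)·10! - C(5,1)·9! + C(5,2)·8! - C(5,3)·7! + C(5,4)·6! - C(5,5)·5!
= 3628800 - 1814400 + 403200 - 50400 + 3600 - 120
= 2170680

2170680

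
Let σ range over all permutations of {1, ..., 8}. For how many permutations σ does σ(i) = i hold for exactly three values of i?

2464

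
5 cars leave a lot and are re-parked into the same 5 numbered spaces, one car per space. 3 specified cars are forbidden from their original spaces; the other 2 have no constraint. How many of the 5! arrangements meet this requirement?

64

Inclusion-exclusion on the 3 forbidden self-matches:
Σ_{j=0}^{3} (-1)^j C(3,j)(5-j)!
= C(3,0)·5! - C(3,1)·4! + C(3,2)·3! - C(3,3)·2!
= 120 - 72 + 18 - 2
= 64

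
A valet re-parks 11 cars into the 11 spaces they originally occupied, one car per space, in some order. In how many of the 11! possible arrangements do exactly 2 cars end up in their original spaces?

Choose which 2 of the 11 are fixed: C(11,2) = 55.
The other 9 form a derangement: !9 = 133496.
Total: 55 × 133496 = 7342280.

7342280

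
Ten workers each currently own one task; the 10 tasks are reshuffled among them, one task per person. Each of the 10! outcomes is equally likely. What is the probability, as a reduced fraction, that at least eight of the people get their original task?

23/1814400

Favorable outcomes: Σ_{i≥8} C(10,i)·!(10-i) = 45·1 + 10·0 + 1·1 = 46.
Total outcomes: 10! = 3628800.
Probability = 46/3628800 = 23/1814400.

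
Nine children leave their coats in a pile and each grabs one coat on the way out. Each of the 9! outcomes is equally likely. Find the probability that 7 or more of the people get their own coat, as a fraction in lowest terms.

Favorable outcomes: Σ_{i≥7} C(9,i)·!(9-i) = 36·1 + 9·0 + 1·1 = 37.
Total outcomes: 9! = 362880.
Probability = 37/362880 = 37/362880.

37/362880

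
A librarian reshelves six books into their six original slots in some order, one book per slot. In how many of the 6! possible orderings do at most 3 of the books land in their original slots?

704

# with exactly i fixed is C(6,i)·!(6-i); sum over i=0..3:
  i=0: C(6,0)·!6 = 1·265 = 265
  i=1: C(6,1)·!5 = 6·44 = 264
  i=2: C(6,2)·!4 = 15·9 = 135
  i=3: C(6,3)·!3 = 20·2 = 40
Total = 704.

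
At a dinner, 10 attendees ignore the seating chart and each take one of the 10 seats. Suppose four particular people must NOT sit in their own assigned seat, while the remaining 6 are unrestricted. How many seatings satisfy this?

2399760

Let A_j be the event that the j-th constrained one is fixed. By inclusion-exclusion over the 4 events:
Σ_{j=0}^{4} (-1)^j C(4,j)(10-j)!
= C(4,0)·10! - C(4,1)·9! + C(4,2)·8! - C(4,3)·7! + C(4,4)·6!
= 3628800 - 1451520 + 241920 - 20160 + 720
= 2399760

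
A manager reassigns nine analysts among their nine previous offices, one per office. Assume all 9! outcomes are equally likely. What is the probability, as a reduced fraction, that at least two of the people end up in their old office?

Favorable outcomes: Σ_{i≥2} C(9,i)·!(9-i) = 36·1854 + 84·265 + 126·44 + 126·9 + 84·2 + 36·1 + 9·0 + 1·1 = 95887.
Total outcomes: 9! = 362880.
Probability = 95887/362880 = 95887/362880.

95887/362880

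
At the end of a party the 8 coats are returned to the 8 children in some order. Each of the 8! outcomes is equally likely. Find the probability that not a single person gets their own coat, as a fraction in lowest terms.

2119/5760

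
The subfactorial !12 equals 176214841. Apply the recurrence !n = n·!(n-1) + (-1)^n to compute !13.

2290792932

!13 = 13·176214841 - 1 = 2290792932.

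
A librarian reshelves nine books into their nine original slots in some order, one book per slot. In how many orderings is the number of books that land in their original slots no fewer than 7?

37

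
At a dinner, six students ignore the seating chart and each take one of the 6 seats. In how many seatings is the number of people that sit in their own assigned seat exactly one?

264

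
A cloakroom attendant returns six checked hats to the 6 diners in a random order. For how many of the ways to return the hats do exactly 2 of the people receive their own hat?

135

Choose which 2 of the 6 are fixed: C(6,2) = 15.
The remaining 4 must be deranged: !4 = 9.
Total: 15 × 9 = 135.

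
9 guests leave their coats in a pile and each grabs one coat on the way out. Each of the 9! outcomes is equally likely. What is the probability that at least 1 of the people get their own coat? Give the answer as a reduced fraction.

28673/45360

Favorable outcomes: Σ_{i≥1} C(9,i)·!(9-i) = 9·14833 + 36·1854 + 84·265 + 126·44 + 126·9 + 84·2 + 36·1 + 9·0 + 1·1 = 229384.
Total outcomes: 9! = 362880.
Probability = 229384/362880 = 28673/45360.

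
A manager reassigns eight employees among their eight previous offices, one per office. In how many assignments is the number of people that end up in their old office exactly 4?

Pick the 4 fixed positions: C(8,4) = 70 ways.
The other 4 form a derangement: !4 = 9.
Total: 70 × 9 = 630.

630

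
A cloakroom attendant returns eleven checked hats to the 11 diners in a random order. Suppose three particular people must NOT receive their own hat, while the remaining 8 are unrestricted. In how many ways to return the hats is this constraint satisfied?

30078720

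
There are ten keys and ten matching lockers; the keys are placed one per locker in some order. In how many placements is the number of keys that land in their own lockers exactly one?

1334960

Choose which one of the 10 is fixed: C(10,1) = 10.
The remaining 9 must be deranged: !9 = 133496.
Total: 10 × 133496 = 1334960.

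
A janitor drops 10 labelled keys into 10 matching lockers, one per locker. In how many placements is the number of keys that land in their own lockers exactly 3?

222480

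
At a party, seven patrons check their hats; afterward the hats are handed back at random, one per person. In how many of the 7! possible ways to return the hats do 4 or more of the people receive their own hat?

92

Sum C(7,i)·!(7-i) for i = 4..7:
  i=4: C(7,4)·!3 = 35·2 = 70
  i=5: C(7,5)·!2 = 21·1 = 21
  i=6: C(7,6)·!1 = 7·0 = 0
  i=7: C(7,7)·!0 = 1·1 = 1
Total = 92.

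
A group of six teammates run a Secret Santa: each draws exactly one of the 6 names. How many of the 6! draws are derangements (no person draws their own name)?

By inclusion-exclusion, !6 = Σ (-1)^k · 6!/k! for k=0..6
= 6! - 6!/1! + 6!/2! - 6!/3! + 6!/4! - 6!/5! + 6!/6!
= 720 - 720 + 360 - 120 + 30 - 6 + 1
= 265

265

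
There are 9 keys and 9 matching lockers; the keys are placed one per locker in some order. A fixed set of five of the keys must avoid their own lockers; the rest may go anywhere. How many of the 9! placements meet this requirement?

205056

Inclusion-exclusion on the 5 forbidden self-matches:
Σ_{j=0}^{5} (-1)^j C(5,j)(9-j)!
= C(5,0)·9! - C(5,1)·8! + C(5,2)·7! - C(5,3)·6! + C(5,4)·5! - C(5,5)·4!
= 362880 - 201600 + 50400 - 7200 + 600 - 24
= 205056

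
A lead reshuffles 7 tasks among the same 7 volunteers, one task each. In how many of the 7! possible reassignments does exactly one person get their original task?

Choose which one of the 7 is fixed: C(7,1) = 7.
The remaining 6 must be deranged: !6 = 265.
Total: 7 × 265 = 1855.

1855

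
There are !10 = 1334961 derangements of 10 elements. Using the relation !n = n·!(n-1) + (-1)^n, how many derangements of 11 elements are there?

14684570

!11 = 11·1334961 - 1 = 14684570.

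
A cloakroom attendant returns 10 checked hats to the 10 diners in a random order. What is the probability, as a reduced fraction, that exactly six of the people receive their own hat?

Favorable outcomes: C(10,6)·!4 = 210·9 = 1890.
Total outcomes: 10! = 3628800.
Probability = 1890/3628800 = 1/1920.

1/1920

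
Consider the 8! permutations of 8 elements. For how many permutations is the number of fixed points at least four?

Sum C(8,i)·!(8-i) for i = 4..8:
  i=4: C(8,4)·!4 = 70·9 = 630
  i=5: C(8,5)·!3 = 56·2 = 112
  i=6: C(8,6)·!2 = 28·1 = 28
  i=7: C(8,7)·!1 = 8·0 = 0
  i=8: C(8,8)·!0 = 1·1 = 1
Total = 771.

771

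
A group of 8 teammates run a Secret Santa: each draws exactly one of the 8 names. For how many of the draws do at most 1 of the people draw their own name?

29665

Sum C(8,i)·!(8-i) for i = 0..1:
  i=0: C(8,0)·!8 = 1·14833 = 14833
  i=1: C(8,1)·!7 = 8·1854 = 14832
Total = 29665.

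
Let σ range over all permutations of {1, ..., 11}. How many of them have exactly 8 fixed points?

330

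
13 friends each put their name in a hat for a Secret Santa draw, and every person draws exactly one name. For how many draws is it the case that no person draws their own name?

!13 is the nearest integer to 13!/e.
13! = 6227020800, and 6227020800/e ≈ 2290792932.07, so !13 = 2290792932.

2290792932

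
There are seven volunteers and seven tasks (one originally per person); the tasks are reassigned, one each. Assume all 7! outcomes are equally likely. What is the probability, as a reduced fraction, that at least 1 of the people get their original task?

Favorable outcomes: Σ_{i≥1} C(7,i)·!(7-i) = 7·265 + 21·44 + 35·9 + 35·2 + 21·1 + 7·0 + 1·1 = 3186.
Total outcomes: 7! = 5040.
Probability = 3186/5040 = 177/280.

177/280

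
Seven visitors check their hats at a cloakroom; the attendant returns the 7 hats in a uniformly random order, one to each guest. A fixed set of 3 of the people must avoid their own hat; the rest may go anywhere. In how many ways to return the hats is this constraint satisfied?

3216

Let A_j be the event that the j-th constrained one is fixed. By inclusion-exclusion over the 3 events:
Σ_{j=0}^{3} (-1)^j C(3,j)(7-j)!
= C(3,0)·7! - C(3,1)·6! + C(3,2)·5! - C(3,3)·4!
= 5040 - 2160 + 360 - 24
= 3216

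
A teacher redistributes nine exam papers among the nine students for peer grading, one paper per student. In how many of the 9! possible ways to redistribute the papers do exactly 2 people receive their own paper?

66744

Choose which 2 of the 9 are fixed: C(9,2) = 36.
The remaining 7 must be deranged: !7 = 1854.
Total: 36 × 1854 = 66744.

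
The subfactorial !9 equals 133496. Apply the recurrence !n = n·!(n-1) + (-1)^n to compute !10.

1334961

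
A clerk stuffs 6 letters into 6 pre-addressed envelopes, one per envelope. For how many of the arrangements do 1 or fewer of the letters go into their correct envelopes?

# with exactly i fixed is C(6,i)·!(6-i); sum over i=0..1:
  i=0: C(6,0)·!6 = 1·265 = 265
  i=1: C(6,1)·!5 = 6·44 = 264
Total = 529.

529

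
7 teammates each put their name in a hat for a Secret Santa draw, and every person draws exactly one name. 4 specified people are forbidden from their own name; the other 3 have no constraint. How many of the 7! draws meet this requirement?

Inclusion-exclusion on the 4 forbidden self-matches:
Σ_{j=0}^{4} (-1)^j C(4,j)(7-j)!
= C(4,0)·7! - C(4,1)·6! + C(4,2)·5! - C(4,3)·4! + C(4,4)·3!
= 5040 - 2880 + 720 - 96 + 6
= 2790

2790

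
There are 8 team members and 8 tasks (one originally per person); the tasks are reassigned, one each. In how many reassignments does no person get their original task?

14833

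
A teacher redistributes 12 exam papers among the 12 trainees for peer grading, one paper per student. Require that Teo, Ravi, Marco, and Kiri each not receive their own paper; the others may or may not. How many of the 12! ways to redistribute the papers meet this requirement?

339696000

Inclusion-exclusion on the 4 forbidden self-matches:
Σ_{j=0}^{4} (-1)^j C(4,j)(12-j)!
= C(4,0)·12! - C(4,1)·11! + C(4,2)·10! - C(4,3)·9! + C(4,4)·8!
= 479001600 - 159667200 + 21772800 - 1451520 + 40320
= 339696000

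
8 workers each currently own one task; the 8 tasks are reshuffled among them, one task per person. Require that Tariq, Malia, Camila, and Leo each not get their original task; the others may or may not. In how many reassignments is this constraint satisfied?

24024

Inclusion-exclusion on the 4 forbidden self-matches:
Σ_{j=0}^{4} (-1)^j C(4,j)(8-j)!
= C(4,0)·8! - C(4,1)·7! + C(4,2)·6! - C(4,3)·5! + C(4,4)·4!
= 40320 - 20160 + 4320 - 480 + 24
= 24024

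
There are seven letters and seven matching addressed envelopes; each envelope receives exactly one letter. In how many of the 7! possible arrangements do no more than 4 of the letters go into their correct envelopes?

5018

Sum C(7,i)·!(7-i) for i = 0..4:
  i=0: C(7,0)·!7 = 1·1854 = 1854
  i=1: C(7,1)·!6 = 7·265 = 1855
  i=2: C(7,2)·!5 = 21·44 = 924
  i=3: C(7,3)·!4 = 35·9 = 315
  i=4: C(7,4)·!3 = 35·2 = 70
Total = 5018.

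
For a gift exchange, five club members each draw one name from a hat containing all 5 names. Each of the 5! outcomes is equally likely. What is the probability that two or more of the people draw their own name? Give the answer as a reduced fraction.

31/120

Favorable outcomes: Σ_{i≥2} C(5,i)·!(5-i) = 10·2 + 10·1 + 5·0 + 1·1 = 31.
Total outcomes: 5! = 120.
Probability = 31/120 = 31/120.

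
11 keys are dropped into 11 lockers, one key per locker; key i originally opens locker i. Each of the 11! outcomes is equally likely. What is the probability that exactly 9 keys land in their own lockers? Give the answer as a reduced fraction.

Favorable outcomes: C(11,9)·!2 = 55·1 = 55.
Total outcomes: 11! = 39916800.
Probability = 55/39916800 = 1/725760.

1/725760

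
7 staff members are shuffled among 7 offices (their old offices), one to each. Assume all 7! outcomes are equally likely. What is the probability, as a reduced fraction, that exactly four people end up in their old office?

1/72

Favorable outcomes: C(7,4)·!3 = 35·2 = 70.
Total outcomes: 7! = 5040.
Probability = 70/5040 = 1/72.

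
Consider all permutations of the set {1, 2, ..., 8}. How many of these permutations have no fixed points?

14833

The subfactorial !8 = [8!/e] (nearest integer).
8! = 40320, and 40320/e ≈ 14832.90, so !8 = 14833.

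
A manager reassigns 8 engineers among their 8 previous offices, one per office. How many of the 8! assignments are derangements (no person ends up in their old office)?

14833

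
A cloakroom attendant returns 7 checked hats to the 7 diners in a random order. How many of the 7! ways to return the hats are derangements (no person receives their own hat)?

1854

!7 is the nearest integer to 7!/e.
7! = 5040, and 5040/e ≈ 1854.11, so !7 = 1854.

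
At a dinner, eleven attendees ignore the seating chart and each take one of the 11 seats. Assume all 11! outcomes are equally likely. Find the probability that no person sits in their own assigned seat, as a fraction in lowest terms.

1468457/3991680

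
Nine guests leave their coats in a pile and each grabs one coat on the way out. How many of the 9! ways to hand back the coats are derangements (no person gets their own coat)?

133496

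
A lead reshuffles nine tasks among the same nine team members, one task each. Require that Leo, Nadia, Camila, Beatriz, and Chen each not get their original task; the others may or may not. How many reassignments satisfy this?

205056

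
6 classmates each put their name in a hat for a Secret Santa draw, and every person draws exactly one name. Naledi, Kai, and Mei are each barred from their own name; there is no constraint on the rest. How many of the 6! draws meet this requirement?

Inclusion-exclusion on the 3 forbidden self-matches:
Σ_{j=0}^{3} (-1)^j C(3,j)(6-j)!
= C(3,0)·6! - C(3,1)·5! + C(3,2)·4! - C(3,3)·3!
= 720 - 360 + 72 - 6
= 426

426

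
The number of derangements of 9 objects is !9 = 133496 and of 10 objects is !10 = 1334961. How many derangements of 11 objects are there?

14684570

!11 = (11-1)·(!10 + !9) = 10·(1334961 + 133496) = 10·1468457 = 14684570.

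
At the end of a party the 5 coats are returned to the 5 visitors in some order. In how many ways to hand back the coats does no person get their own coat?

44

The number of derangements of 5 is !5 = Σ_{k=0}^{5} (-1)^k·5!/k!
= 5! - 5!/1! + 5!/2! - 5!/3! + 5!/4! - 5!/5!
= 120 - 120 + 60 - 20 + 5 - 1
= 44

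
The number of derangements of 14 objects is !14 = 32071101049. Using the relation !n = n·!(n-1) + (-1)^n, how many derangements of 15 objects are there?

481066515734

!15 = 15·32071101049 - 1 = 481066515734.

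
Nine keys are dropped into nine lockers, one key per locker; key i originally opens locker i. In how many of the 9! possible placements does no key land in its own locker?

!9 is the nearest integer to 9!/e.
9! = 362880, and 362880/e ≈ 133496.09, so !9 = 133496.

133496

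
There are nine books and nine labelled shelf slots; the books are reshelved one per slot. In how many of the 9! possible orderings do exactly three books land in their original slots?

22260

Choose which 3 of the 9 are fixed: C(9,3) = 84.
The other 6 form a derangement: !6 = 265.
Total: 84 × 265 = 22260.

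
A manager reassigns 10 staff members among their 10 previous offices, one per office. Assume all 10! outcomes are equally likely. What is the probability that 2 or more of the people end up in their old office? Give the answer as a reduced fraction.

958879/3628800

Favorable outcomes: Σ_{i≥2} C(10,i)·!(10-i) = 45·14833 + 120·1854 + 210·265 + 252·44 + 210·9 + 120·2 + 45·1 + 10·0 + 1·1 = 958879.
Total outcomes: 10! = 3628800.
Probability = 958879/3628800 = 958879/3628800.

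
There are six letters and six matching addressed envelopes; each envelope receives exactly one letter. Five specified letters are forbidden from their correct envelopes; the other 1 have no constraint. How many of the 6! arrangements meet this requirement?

309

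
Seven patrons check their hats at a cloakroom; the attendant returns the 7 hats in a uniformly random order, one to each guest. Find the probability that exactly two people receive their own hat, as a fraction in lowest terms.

11/60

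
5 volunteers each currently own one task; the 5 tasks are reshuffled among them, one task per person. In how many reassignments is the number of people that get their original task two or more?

31

# with exactly i fixed is C(5,i)·!(5-i); sum over i=2..5:
  i=2: C(5,2)·!3 = 10·2 = 20
  i=3: C(5,3)·!2 = 10·1 = 10
  i=4: C(5,4)·!1 = 5·0 = 0
  i=5: C(5,5)·!0 = 1·1 = 1
Total = 31.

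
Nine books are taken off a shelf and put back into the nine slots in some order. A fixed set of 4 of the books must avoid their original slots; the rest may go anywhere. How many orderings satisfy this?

Let A_j be the event that the j-th constrained one is fixed. By inclusion-exclusion over the 4 events:
Σ_{j=0}^{4} (-1)^j C(4,j)(9-j)!
= C(4,0)·9! - C(4,1)·8! + C(4,2)·7! - C(4,3)·6! + C(4,4)·5!
= 362880 - 161280 + 30240 - 2880 + 120
= 229080

229080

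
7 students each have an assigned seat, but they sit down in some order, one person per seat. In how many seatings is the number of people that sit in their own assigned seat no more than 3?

# with exactly i fixed is C(7,i)·!(7-i); sum over i=0..3:
  i=0: C(7,0)·!7 = 1·1854 = 1854
  i=1: C(7,1)·!6 = 7·265 = 1855
  i=2: C(7,2)·!5 = 21·44 = 924
  i=3: C(7,3)·!4 = 35·9 = 315
Total = 4948.

4948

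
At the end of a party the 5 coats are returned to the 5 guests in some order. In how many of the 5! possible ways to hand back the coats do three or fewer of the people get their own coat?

# with exactly i fixed is C(5,i)·!(5-i); sum over i=0..3:
  i=0: C(5,0)·!5 = 1·44 = 44
  i=1: C(5,1)·!4 = 5·9 = 45
  i=2: C(5,2)·!3 = 10·2 = 20
  i=3: C(5,3)·!2 = 10·1 = 10
Total = 119.

119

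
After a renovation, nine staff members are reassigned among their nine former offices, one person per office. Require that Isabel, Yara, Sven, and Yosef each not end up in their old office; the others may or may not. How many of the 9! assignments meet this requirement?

229080

Let A_j be the event that the j-th constrained one is fixed. By inclusion-exclusion over the 4 events:
Σ_{j=0}^{4} (-1)^j C(4,j)(9-j)!
= C(4,0)·9! - C(4,1)·8! + C(4,2)·7! - C(4,3)·6! + C(4,4)·5!
= 362880 - 161280 + 30240 - 2880 + 120
= 229080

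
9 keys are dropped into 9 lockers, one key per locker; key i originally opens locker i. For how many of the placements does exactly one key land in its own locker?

Pick the single fixed position: C(9,1) = 9 ways.
The other 8 form a derangement: !8 = 14833.
Total: 9 × 14833 = 133497.

133497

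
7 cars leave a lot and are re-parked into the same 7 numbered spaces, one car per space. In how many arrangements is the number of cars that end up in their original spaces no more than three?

4948

# with exactly i fixed is C(7,i)·!(7-i); sum over i=0..3:
  i=0: C(7,0)·!7 = 1·1854 = 1854
  i=1: C(7,1)·!6 = 7·265 = 1855
  i=2: C(7,2)·!5 = 21·44 = 924
  i=3: C(7,3)·!4 = 35·9 = 315
Total = 4948.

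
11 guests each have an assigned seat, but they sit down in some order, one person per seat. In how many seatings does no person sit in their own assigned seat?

14684570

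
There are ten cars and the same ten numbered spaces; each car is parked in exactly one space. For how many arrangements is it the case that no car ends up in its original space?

Use !n = (n-1)(!(n-1) + !(n-2)).
!10 = 9·(133496 + 14833) = 9·148329 = 1334961

1334961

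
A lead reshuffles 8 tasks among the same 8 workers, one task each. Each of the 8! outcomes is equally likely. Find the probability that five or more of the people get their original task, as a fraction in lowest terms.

47/13440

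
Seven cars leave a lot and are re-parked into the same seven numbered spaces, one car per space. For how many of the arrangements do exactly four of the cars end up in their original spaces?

Pick the 4 fixed positions: C(7,4) = 35 ways.
The remaining 3 must be deranged: !3 = 2.
Total: 35 × 2 = 70.

70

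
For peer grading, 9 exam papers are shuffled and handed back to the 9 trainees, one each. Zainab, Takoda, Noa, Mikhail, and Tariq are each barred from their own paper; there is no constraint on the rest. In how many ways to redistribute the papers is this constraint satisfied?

Let A_j be the event that the j-th constrained one is fixed. By inclusion-exclusion over the 5 events:
Σ_{j=0}^{5} (-1)^j C(5,j)(9-j)!
= C(5,0)·9! - C(5,1)·8! + C(5,2)·7! - C(5,3)·6! + C(5,4)·5! - C(5,5)·4!
= 362880 - 201600 + 50400 - 7200 + 600 - 24
= 205056

205056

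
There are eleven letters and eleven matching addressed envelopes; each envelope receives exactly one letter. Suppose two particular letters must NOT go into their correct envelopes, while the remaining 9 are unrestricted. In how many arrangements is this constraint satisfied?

33022080

Let A_j be the event that the j-th constrained one is fixed. By inclusion-exclusion over the 2 events:
Σ_{j=0}^{2} (-1)^j C(2,j)(11-j)!
= C(2,0)·11! - C(2,1)·10! + C(2,2)·9!
= 39916800 - 7257600 + 362880
= 33022080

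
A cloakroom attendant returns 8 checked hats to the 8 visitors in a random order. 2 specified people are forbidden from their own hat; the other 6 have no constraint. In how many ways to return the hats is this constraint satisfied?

30960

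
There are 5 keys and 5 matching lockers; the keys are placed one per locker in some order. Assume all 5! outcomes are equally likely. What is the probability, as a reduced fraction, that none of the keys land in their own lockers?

11/30

Favorable outcomes: !5 = 44.
Total outcomes: 5! = 120.
Probability = 44/120 = 11/30.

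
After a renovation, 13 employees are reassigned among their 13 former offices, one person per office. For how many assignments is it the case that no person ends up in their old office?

2290792932

!13 = 13! · Σ_{k=0}^{13} (-1)^k/k!
= 13! - 13!/1! + 13!/2! - 13!/3! + 13!/4! - 13!/5! + 13!/6! - 13!/7! + 13!/8! - 13!/9! + 13!/10! - 13!/11! + 13!/12! - 13!/13!
= 6227020800 - 6227020800 + 3113510400 - 1037836800 + 259459200 - 51891840 + 8648640 - 1235520 + 154440 - 17160 + 1716 - 156 + 13 - 1
= 2290792932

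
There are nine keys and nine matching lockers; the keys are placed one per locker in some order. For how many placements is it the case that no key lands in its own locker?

The subfactorial !9 = [9!/e] (nearest integer).
9! = 362880, and 362880/e ≈ 133496.09, so !9 = 133496.

133496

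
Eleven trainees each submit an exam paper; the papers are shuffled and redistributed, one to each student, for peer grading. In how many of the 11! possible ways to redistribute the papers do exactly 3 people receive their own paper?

2447445

Pick the 3 fixed positions: C(11,3) = 165 ways.
The other 8 form a derangement: !8 = 14833.
Total: 165 × 14833 = 2447445.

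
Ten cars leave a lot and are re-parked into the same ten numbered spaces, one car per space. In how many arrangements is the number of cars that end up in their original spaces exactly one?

Choose which one of the 10 is fixed: C(10,1) = 10.
The other 9 form a derangement: !9 = 133496.
Total: 10 × 133496 = 1334960.

1334960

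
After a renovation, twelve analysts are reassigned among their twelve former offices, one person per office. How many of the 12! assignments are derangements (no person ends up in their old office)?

176214841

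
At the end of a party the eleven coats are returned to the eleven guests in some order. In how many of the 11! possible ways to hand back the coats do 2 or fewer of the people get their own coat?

36711421

# with exactly i fixed is C(11,i)·!(11-i); sum over i=0..2:
  i=0: C(11,0)·!11 = 1·14684570 = 14684570
  i=1: C(11,1)·!10 = 11·1334961 = 14684571
  i=2: C(11,2)·!9 = 55·133496 = 7342280
Total = 36711421.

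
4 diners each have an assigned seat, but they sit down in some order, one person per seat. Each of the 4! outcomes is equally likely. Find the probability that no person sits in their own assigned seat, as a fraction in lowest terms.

3/8

Favorable outcomes: !4 = 9.
Total outcomes: 4! = 24.
Probability = 9/24 = 3/8.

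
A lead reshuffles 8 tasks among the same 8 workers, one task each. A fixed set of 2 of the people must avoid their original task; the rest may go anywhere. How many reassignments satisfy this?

Let A_j be the event that the j-th constrained one is fixed. By inclusion-exclusion over the 2 events:
Σ_{j=0}^{2} (-1)^j C(2,j)(8-j)!
= C(2,0)·8! - C(2,1)·7! + C(2,2)·6!
= 40320 - 10080 + 720
= 30960

30960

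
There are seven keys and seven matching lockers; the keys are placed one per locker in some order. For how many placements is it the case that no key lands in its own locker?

Use !n = (n-1)(!(n-1) + !(n-2)).
!7 = 6·(265 + 44) = 6·309 = 1854

1854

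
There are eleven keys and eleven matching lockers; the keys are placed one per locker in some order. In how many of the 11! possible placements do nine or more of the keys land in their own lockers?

# with exactly i fixed is C(11,i)·!(11-i); sum over i=9..11:
  i=9: C(11,9)·!2 = 55·1 = 55
  i=10: C(11,10)·!1 = 11·0 = 0
  i=11: C(11,11)·!0 = 1·1 = 1
Total = 56.

56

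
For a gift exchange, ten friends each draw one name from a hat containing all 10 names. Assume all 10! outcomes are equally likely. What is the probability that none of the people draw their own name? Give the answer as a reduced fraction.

Favorable outcomes: !10 = 1334961.
Total outcomes: 10! = 3628800.
Probability = 1334961/3628800 = 16481/44800.

16481/44800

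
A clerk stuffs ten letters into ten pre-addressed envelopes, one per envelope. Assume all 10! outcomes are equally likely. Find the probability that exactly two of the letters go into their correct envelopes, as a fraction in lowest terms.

Favorable outcomes: C(10,2)·!8 = 45·14833 = 667485.
Total outcomes: 10! = 3628800.
Probability = 667485/3628800 = 2119/11520.

2119/11520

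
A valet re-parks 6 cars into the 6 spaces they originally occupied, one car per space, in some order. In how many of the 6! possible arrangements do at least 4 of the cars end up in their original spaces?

16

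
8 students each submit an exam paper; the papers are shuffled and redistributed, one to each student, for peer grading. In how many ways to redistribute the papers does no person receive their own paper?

14833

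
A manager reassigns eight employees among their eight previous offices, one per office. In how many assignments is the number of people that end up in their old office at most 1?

29665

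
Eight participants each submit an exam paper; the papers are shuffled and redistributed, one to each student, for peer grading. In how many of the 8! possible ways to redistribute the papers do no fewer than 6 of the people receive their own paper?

29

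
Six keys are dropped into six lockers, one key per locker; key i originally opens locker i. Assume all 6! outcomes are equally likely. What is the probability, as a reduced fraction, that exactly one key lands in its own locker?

Favorable outcomes: C(6,1)·!5 = 6·44 = 264.
Total outcomes: 6! = 720.
Probability = 264/720 = 11/30.

11/30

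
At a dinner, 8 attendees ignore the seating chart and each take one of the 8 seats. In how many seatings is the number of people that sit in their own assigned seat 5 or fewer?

# with exactly i fixed is C(8,i)·!(8-i); sum over i=0..5:
  i=0: C(8,0)·!8 = 1·14833 = 14833
  i=1: C(8,1)·!7 = 8·1854 = 14832
  i=2: C(8,2)·!6 = 28·265 = 7420
  i=3: C(8,3)·!5 = 56·44 = 2464
  i=4: C(8,4)·!4 = 70·9 = 630
  i=5: C(8,5)·!3 = 56·2 = 112
Total = 40291.

40291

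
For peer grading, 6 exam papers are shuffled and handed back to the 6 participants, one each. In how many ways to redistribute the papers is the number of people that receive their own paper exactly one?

Pick the single fixed position: C(6,1) = 6 ways.
The other 5 form a derangement: !5 = 44.
Total: 6 × 44 = 264.

264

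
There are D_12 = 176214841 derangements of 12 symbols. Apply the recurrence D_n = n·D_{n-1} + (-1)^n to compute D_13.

2290792932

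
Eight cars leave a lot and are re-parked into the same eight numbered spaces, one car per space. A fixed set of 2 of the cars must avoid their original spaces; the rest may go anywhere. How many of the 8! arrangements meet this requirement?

Inclusion-exclusion on the 2 forbidden self-matches:
Σ_{j=0}^{2} (-1)^j C(2,j)(8-j)!
= C(2,0)·8! - C(2,1)·7! + C(2,2)·6!
= 40320 - 10080 + 720
= 30960

30960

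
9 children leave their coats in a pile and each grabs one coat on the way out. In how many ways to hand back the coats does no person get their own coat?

133496

The subfactorial !9 = [9!/e] (nearest integer).
9! = 362880, and 362880/e ≈ 133496.09, so !9 = 133496.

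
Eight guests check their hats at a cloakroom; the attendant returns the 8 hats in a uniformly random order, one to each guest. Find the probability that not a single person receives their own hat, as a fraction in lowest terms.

2119/5760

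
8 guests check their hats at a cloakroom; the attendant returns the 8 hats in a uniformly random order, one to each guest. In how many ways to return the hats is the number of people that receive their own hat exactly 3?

Choose which 3 of the 8 are fixed: C(8,3) = 56.
The remaining 5 must be deranged: !5 = 44.
Total: 56 × 44 = 2464.

2464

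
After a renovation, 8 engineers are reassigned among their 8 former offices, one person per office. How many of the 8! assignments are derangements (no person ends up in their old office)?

14833

The subfactorial !8 = [8!/e] (nearest integer).
8! = 40320, and 40320/e ≈ 14832.90, so !8 = 14833.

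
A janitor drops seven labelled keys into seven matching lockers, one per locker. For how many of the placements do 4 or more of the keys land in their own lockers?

92

Sum C(7,i)·!(7-i) for i = 4..7:
  i=4: C(7,4)·!3 = 35·2 = 70
  i=5: C(7,5)·!2 = 21·1 = 21
  i=6: C(7,6)·!1 = 7·0 = 0
  i=7: C(7,7)·!0 = 1·1 = 1
Total = 92.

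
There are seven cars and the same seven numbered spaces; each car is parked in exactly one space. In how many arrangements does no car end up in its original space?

The number of derangements of 7 is !7 = Σ_{k=0}^{7} (-1)^k·7!/k!
= 7! - 7!/1! + 7!/2! - 7!/3! + 7!/4! - 7!/5! + 7!/6! - 7!/7!
= 5040 - 5040 + 2520 - 840 + 210 - 42 + 7 - 1
= 1854

1854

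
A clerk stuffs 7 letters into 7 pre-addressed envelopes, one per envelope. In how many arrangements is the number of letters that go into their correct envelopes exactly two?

924

Choose which 2 of the 7 are fixed: C(7,2) = 21.
The other 5 form a derangement: !5 = 44.
Total: 21 × 44 = 924.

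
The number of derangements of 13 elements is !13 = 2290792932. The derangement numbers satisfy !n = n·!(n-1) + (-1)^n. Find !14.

32071101049

!14 = 14·2290792932 + 1 = 32071101049.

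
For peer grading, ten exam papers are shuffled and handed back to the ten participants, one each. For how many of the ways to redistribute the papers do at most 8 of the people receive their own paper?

Sum C(10,i)·!(10-i) for i = 0..8:
  i=0: C(10,0)·!10 = 1·1334961 = 1334961
  i=1: C(10,1)·!9 = 10·133496 = 1334960
  i=2: C(10,2)·!8 = 45·14833 = 667485
  i=3: C(10,3)·!7 = 120·1854 = 222480
  i=4: C(10,4)·!6 = 210·265 = 55650
  i=5: C(10,5)·!5 = 252·44 = 11088
  i=6: C(10,6)·!4 = 210·9 = 1890
  i=7: C(10,7)·!3 = 120·2 = 240
  i=8: C(10,8)·!2 = 45·1 = 45
Total = 3628799.

3628799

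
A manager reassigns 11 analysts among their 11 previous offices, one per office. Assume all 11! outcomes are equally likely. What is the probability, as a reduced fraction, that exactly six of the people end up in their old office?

11/21600

Favorable outcomes: C(11,6)·!5 = 462·44 = 20328.
Total outcomes: 11! = 39916800.
Probability = 20328/39916800 = 11/21600.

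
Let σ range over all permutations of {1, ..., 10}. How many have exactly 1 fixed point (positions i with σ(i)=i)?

1334960

Pick the single fixed position: C(10,1) = 10 ways.
The remaining 9 must be deranged: !9 = 133496.
Total: 10 × 133496 = 1334960.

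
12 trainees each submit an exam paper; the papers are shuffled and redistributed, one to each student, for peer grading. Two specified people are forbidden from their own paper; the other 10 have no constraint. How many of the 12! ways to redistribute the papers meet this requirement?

Inclusion-exclusion on the 2 forbidden self-matches:
Σ_{j=0}^{2} (-1)^j C(2,j)(12-j)!
= C(2,0)·12! - C(2,1)·11! + C(2,2)·10!
= 479001600 - 79833600 + 3628800
= 402796800

402796800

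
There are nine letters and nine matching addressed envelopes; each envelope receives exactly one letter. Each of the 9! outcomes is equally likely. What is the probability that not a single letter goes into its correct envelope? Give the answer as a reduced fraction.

16687/45360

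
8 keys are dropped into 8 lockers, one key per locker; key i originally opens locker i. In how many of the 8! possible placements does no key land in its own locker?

14833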